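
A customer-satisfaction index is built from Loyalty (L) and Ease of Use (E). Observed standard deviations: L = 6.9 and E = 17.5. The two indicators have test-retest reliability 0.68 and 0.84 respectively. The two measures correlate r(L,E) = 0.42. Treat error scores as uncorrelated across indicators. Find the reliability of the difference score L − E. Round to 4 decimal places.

0.7455

Var(L−E) = 6.9² + 17.5² − 2·6.9·17.5·0.42 = 353.86 − 101.43 = 252.43.
With uncorrelated errors the cross-covariances are all true-score covariance, so they carry over unchanged; only the diagonal terms shrink to ρᵢσᵢ².
True-score variance = [6.9²·0.68 + 17.5²·0.84] − 101.43 = 289.625 − 101.43 = 188.195.
Reliability = 188.195 / 252.43 = 0.7455.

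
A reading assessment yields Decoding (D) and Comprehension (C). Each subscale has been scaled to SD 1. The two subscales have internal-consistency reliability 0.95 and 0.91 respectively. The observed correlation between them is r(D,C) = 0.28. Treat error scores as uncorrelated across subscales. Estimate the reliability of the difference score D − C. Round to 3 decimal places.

0.903

Var(D−C) = 1 + 1 − 2·0.28 = 2 − 0.56 = 1.44.
Because errors are independent across components, Cov(Tᵢ,Tⱼ) = Cov(Xᵢ,Xⱼ); the off-diagonal part of the true-score variance is the same as above.
True-score variance = [0.95 + 0.91] − 0.56 = 1.86 − 0.56 = 1.3.
Reliability = 1.3 / 1.44 = 0.903.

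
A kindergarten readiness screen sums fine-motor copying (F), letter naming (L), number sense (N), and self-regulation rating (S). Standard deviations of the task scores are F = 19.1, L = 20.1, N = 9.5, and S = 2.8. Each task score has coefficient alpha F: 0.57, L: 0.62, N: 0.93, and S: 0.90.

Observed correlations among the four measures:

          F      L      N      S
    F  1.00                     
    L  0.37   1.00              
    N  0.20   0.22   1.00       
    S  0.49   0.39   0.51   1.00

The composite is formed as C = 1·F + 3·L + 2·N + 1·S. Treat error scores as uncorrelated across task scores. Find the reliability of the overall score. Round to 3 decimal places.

Var(C) = 19.1² + 3²·20.1² + 2²·9.5² + 2.8² + 2·[3·19.1·20.1·0.37 + 2·19.1·9.5·0.20 + 19.1·2.8·0.49 + 6·20.1·9.5·0.22 + 3·20.1·2.8·0.39 + 2·9.5·2.8·0.51] = 4369.74 + 1739.92 = 6109.66.
With uncorrelated errors the cross-covariances are all true-score covariance, so they carry over unchanged; only the diagonal terms shrink to ρᵢσᵢ².
True-score variance = [19.1²·0.57 + 3²·20.1²·0.62 + 2²·9.5²·0.93 + 2.8²·0.90] + 1739.92 = 2805.1 + 1739.92 = 4545.02.
Reliability = 4545.02 / 6109.66 = 0.744.

0.744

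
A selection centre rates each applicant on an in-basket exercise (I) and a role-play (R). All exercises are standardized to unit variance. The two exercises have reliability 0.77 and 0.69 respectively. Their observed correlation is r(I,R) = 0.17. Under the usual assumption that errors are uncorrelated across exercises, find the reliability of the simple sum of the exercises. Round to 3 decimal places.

Var(I+R) = 2 + 2·[0.17] = 2 + 0.34 = 2.34.
Because errors are independent across components, Cov(Tᵢ,Tⱼ) = Cov(Xᵢ,Xⱼ); the off-diagonal part of the true-score variance is the same as above.
True-score variance = [0.77 + 0.69] + 0.34 = 1.46 + 0.34 = 1.8.
Reliability = 1.8 / 2.34 = 0.769.

0.769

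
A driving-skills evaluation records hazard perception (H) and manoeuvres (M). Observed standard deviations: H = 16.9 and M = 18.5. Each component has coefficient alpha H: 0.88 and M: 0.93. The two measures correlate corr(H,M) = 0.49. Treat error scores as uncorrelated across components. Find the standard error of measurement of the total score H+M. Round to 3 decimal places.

7.631

Var(total) = 627.86 + 306.397 = 934.257.
True-score variance = 569.629 + 306.397 = 876.026, so reliability = 0.9377.
Error variance = 934.257 − 876.026 = 58.2307; SEM = √58.2307 = 7.631.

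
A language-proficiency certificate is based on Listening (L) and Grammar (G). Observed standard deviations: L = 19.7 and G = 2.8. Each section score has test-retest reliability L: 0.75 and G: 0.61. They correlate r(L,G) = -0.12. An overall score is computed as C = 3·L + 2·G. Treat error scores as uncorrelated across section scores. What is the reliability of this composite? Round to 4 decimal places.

0.7430

Var(C) = 3²·19.7² + 2²·2.8² + 2·[6·19.7·2.8·(-0.12)] = 3524.17 − 79.4304 = 3444.74.
Because errors are independent across components, Cov(Tᵢ,Tⱼ) = Cov(Xᵢ,Xⱼ); the off-diagonal part of the true-score variance is the same as above.
True-score variance = [3²·19.7²·0.75 + 2²·2.8²·0.61] − 79.4304 = 2638.74 − 79.4304 = 2559.31.
Reliability = 2559.31 / 3444.74 = 0.7430.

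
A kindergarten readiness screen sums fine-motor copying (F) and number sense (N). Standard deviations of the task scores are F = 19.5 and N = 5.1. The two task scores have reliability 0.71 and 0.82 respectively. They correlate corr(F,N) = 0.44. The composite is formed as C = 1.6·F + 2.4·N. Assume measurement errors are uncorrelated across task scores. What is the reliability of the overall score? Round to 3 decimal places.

Var(C) = 1.6²·19.5² + 2.4²·5.1² + 2·[3.84·19.5·5.1·0.44] = 1123.26 + 336.061 = 1459.32.
With uncorrelated errors the cross-covariances are all true-score covariance, so they carry over unchanged; only the diagonal terms shrink to ρᵢσᵢ².
True-score variance = [1.6²·19.5²·0.71 + 2.4²·5.1²·0.82] + 336.061 = 813.993 + 336.061 = 1150.05.
Reliability = 1150.05 / 1459.32 = 0.788.

0.788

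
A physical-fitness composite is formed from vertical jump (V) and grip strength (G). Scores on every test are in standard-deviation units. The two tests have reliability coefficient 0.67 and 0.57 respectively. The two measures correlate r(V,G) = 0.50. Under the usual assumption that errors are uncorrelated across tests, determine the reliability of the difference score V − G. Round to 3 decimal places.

0.240

Var(V−G) = 1 + 1 − 2·0.50 = 2 − 1 = 1.
Under uncorrelated errors the observed covariances equal the true-score covariances, so only the own-variance terms attenuate.
True-score variance = [0.67 + 0.57] − 1 = 1.24 − 1 = 0.24.
Reliability = 0.24 / 1 = 0.240.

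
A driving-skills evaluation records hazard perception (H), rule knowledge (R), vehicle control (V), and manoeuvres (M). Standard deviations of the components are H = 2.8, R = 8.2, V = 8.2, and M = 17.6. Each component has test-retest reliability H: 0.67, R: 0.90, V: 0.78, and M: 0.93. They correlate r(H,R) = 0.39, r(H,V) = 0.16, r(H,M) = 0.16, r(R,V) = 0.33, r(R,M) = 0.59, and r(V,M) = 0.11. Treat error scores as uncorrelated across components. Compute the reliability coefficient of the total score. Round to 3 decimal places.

Var(H+R+V+M) = 2.8² + 8.2² + 8.2² + 17.6² + 2·[2.8·8.2·0.39 + 2.8·8.2·0.16 + 2.8·17.6·0.16 + 8.2·8.2·0.33 + 8.2·17.6·0.59 + 8.2·17.6·0.11] = 452.08 + 287.452 = 739.532.
Under uncorrelated errors the observed covariances equal the true-score covariances, so only the own-variance terms attenuate.
True-score variance = [2.8²·0.67 + 8.2²·0.90 + 8.2²·0.78 + 17.6²·0.93] + 287.452 = 406.293 + 287.452 = 693.745.
Reliability = 693.745 / 739.532 = 0.938.

0.938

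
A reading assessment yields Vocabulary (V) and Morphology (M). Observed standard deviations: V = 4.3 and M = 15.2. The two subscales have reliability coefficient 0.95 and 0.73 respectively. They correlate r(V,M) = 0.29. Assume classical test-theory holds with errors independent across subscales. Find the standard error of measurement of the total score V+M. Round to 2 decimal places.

7.96

Var(total) = 249.53 + 37.9088 = 287.439.
True-score variance = 186.225 + 37.9088 = 224.133, so reliability = 0.7798.
Error variance = 287.439 − 224.133 = 63.3053; SEM = √63.3053 = 7.96.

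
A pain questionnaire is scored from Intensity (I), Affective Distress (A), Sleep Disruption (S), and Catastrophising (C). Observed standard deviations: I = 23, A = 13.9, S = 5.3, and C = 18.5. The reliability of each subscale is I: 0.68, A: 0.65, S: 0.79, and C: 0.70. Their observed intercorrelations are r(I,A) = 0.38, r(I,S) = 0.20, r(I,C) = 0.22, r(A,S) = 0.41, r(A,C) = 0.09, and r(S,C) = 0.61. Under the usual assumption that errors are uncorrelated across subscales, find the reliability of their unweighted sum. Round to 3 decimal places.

0.808

Var(I+A+S+C) = 23² + 13.9² + 5.3² + 18.5² + 2·[23·13.9·0.38 + 23·5.3·0.20 + 23·18.5·0.22 + 13.9·5.3·0.41 + 13.9·18.5·0.09 + 5.3·18.5·0.61] = 1092.55 + 705.269 = 1797.82.
With uncorrelated errors the cross-covariances are all true-score covariance, so they carry over unchanged; only the diagonal terms shrink to ρᵢσᵢ².
True-score variance = [23²·0.68 + 13.9²·0.65 + 5.3²·0.79 + 18.5²·0.70] + 705.269 = 747.073 + 705.269 = 1452.34.
Reliability = 1452.34 / 1797.82 = 0.808.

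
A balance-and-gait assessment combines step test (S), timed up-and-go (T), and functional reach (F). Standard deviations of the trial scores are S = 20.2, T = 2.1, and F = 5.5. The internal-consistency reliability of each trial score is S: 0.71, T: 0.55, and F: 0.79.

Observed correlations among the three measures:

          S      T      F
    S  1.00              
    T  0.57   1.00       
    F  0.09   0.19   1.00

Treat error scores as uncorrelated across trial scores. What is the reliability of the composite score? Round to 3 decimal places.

0.754

Var(S+T+F) = 20.2² + 2.1² + 5.5² + 2·[20.2·2.1·0.57 + 20.2·5.5·0.09 + 2.1·5.5·0.19] = 442.7 + 72.7458 = 515.446.
Because errors are independent across components, Cov(Tᵢ,Tⱼ) = Cov(Xᵢ,Xⱼ); the off-diagonal part of the true-score variance is the same as above.
True-score variance = [20.2²·0.71 + 2.1²·0.55 + 5.5²·0.79] + 72.7458 = 316.031 + 72.7458 = 388.777.
Reliability = 388.777 / 515.446 = 0.754.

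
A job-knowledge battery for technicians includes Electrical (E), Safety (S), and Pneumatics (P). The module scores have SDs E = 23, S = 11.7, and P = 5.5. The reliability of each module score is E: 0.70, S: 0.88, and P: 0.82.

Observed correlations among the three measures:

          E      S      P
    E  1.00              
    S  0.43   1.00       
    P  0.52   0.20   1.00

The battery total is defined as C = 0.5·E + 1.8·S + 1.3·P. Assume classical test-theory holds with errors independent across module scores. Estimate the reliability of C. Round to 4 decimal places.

0.8959

Var(C) = 0.5²·23² + 1.8²·11.7² + 1.3²·5.5² + 2·[0.9·23·11.7·0.43 + 0.65·23·5.5·0.52 + 2.34·11.7·5.5·0.20] = 626.896 + 354.029 = 980.925.
Under uncorrelated errors the observed covariances equal the true-score covariances, so only the own-variance terms attenuate.
True-score variance = [0.5²·23²·0.70 + 1.8²·11.7²·0.88 + 1.3²·5.5²·0.82] + 354.029 = 524.796 + 354.029 = 878.825.
Reliability = 878.825 / 980.925 = 0.8959.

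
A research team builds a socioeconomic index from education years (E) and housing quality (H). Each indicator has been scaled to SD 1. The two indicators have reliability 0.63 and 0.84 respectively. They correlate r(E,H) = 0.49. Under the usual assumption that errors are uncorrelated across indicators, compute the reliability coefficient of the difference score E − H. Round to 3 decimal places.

Var(E−H) = 1 + 1 − 2·0.49 = 2 − 0.98 = 1.02.
Under uncorrelated errors the observed covariances equal the true-score covariances, so only the own-variance terms attenuate.
True-score variance = [0.63 + 0.84] − 0.98 = 1.47 − 0.98 = 0.49.
Reliability = 0.49 / 1.02 = 0.480.

0.480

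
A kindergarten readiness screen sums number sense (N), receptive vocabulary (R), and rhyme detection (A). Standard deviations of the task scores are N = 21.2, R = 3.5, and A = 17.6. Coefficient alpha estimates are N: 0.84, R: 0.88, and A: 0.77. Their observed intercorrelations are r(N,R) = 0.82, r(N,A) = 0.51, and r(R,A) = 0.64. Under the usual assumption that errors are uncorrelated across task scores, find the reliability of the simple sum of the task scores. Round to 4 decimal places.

0.8931

Var(N+R+A) = 21.2² + 3.5² + 17.6² + 2·[21.2·3.5·0.82 + 21.2·17.6·0.51 + 3.5·17.6·0.64] = 771.45 + 581.118 = 1352.57.
With uncorrelated errors the cross-covariances are all true-score covariance, so they carry over unchanged; only the diagonal terms shrink to ρᵢσᵢ².
True-score variance = [21.2²·0.84 + 3.5²·0.88 + 17.6²·0.77] + 581.118 = 626.825 + 581.118 = 1207.94.
Reliability = 1207.94 / 1352.57 = 0.8931.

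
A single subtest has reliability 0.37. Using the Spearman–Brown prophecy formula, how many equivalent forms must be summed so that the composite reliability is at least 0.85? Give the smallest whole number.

k ≥ ρ*(1−ρ₁)/(ρ₁(1−ρ*)) = 0.85·0.63 / (0.37·0.15) = 9.649.
Smallest integer k = 10.

10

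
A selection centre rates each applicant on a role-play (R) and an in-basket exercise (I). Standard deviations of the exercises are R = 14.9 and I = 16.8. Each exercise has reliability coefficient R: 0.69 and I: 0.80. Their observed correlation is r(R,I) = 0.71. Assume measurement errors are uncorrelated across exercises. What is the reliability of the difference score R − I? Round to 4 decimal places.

0.1581

Var(R−I) = 14.9² + 16.8² − 2·14.9·16.8·0.71 = 504.25 − 355.454 = 148.796.
Under uncorrelated errors the observed covariances equal the true-score covariances, so only the own-variance terms attenuate.
True-score variance = [14.9²·0.69 + 16.8²·0.80] − 355.454 = 378.979 − 355.454 = 23.5245.
Reliability = 23.5245 / 148.796 = 0.1581.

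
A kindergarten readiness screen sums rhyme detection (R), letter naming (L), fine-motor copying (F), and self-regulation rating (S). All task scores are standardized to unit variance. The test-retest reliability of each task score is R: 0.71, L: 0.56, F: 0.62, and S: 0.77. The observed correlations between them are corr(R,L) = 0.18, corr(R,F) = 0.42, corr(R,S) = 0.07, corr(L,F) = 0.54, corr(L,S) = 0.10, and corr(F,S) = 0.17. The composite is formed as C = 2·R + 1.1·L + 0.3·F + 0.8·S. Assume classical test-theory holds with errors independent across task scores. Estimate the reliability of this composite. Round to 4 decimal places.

Var(C) = 2² + 1.1² + 0.3² + 0.8² + 2·[2.2·0.18 + 0.6·0.42 + 1.6·0.07 + 0.33·0.54 + 0.88·0.10 + 0.24·0.17] = 5.94 + 2.134 = 8.074.
Under uncorrelated errors the observed covariances equal the true-score covariances, so only the own-variance terms attenuate.
True-score variance = [2²·0.71 + 1.1²·0.56 + 0.3²·0.62 + 0.8²·0.77] + 2.134 = 4.0662 + 2.134 = 6.2002.
Reliability = 6.2002 / 8.074 = 0.7679.

0.7679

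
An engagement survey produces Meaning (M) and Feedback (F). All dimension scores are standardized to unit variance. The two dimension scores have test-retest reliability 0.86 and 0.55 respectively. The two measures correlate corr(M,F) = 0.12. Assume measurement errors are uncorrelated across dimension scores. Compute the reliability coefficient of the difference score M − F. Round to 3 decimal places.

Var(M−F) = 1 + 1 − 2·0.12 = 2 − 0.24 = 1.76.
With uncorrelated errors the cross-covariances are all true-score covariance, so they carry over unchanged; only the diagonal terms shrink to ρᵢσᵢ².
True-score variance = [0.86 + 0.55] − 0.24 = 1.41 − 0.24 = 1.17.
Reliability = 1.17 / 1.76 = 0.665.

0.665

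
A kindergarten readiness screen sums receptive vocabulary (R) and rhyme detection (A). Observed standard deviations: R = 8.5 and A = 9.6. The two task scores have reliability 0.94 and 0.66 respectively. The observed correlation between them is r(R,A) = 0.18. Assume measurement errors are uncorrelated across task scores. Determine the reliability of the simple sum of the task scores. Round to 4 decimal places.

Var(R+A) = 8.5² + 9.6² + 2·[8.5·9.6·0.18] = 164.41 + 29.376 = 193.786.
With uncorrelated errors the cross-covariances are all true-score covariance, so they carry over unchanged; only the diagonal terms shrink to ρᵢσᵢ².
True-score variance = [8.5²·0.94 + 9.6²·0.66] + 29.376 = 128.741 + 29.376 = 158.117.
Reliability = 158.117 / 193.786 = 0.8159.

0.8159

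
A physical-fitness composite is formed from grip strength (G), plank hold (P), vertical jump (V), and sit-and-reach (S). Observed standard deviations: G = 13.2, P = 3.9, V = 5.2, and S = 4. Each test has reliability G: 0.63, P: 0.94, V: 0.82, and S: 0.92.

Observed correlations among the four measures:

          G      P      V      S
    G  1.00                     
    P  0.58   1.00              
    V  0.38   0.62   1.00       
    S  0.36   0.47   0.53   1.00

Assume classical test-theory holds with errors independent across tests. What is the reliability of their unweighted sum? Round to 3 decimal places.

Var(G+P+V+S) = 13.2² + 3.9² + 5.2² + 4² + 2·[13.2·3.9·0.58 + 13.2·5.2·0.38 + 13.2·4·0.36 + 3.9·5.2·0.62 + 3.9·4·0.47 + 5.2·4·0.53] = 232.49 + 211.758 = 444.248.
Because errors are independent across components, Cov(Tᵢ,Tⱼ) = Cov(Xᵢ,Xⱼ); the off-diagonal part of the true-score variance is the same as above.
True-score variance = [13.2²·0.63 + 3.9²·0.94 + 5.2²·0.82 + 4²·0.92] + 211.758 = 160.961 + 211.758 = 372.72.
Reliability = 372.72 / 444.248 = 0.839.

0.839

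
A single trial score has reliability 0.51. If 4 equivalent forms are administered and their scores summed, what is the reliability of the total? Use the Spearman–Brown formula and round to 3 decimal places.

ρ_k = kρ / (1 + (k−1)ρ) = 4·0.51 / (1 + 3·0.51) = 2.040 / 2.530 = 0.806.

0.806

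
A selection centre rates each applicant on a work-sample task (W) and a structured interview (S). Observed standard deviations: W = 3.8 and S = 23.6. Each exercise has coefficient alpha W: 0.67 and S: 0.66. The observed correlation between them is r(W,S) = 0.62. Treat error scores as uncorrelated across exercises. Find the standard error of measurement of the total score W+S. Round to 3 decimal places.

Var(total) = 571.4 + 111.203 = 682.603.
True-score variance = 377.268 + 111.203 = 488.472, so reliability = 0.7156.
Error variance = 682.603 − 488.472 = 194.132; SEM = √194.132 = 13.933.

13.933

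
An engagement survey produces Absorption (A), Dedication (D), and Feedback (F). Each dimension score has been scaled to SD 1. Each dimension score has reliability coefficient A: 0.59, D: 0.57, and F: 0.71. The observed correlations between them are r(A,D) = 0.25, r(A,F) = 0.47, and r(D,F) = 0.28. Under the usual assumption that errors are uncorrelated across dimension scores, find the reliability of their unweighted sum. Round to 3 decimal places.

Var(A+D+F) = 3 + 2·[0.25 + 0.47 + 0.28] = 3 + 2 = 5.
With uncorrelated errors the cross-covariances are all true-score covariance, so they carry over unchanged; only the diagonal terms shrink to ρᵢσᵢ².
True-score variance = [0.59 + 0.57 + 0.71] + 2 = 1.87 + 2 = 3.87.
Reliability = 3.87 / 5 = 0.774.

0.774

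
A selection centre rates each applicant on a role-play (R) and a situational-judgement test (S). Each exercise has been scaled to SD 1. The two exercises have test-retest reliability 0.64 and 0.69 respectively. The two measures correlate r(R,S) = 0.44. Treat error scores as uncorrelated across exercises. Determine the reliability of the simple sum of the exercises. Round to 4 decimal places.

0.7674

Var(R+S) = 2 + 2·[0.44] = 2 + 0.88 = 2.88.
Because errors are independent across components, Cov(Tᵢ,Tⱼ) = Cov(Xᵢ,Xⱼ); the off-diagonal part of the true-score variance is the same as above.
True-score variance = [0.64 + 0.69] + 0.88 = 1.33 + 0.88 = 2.21.
Reliability = 2.21 / 2.88 = 0.7674.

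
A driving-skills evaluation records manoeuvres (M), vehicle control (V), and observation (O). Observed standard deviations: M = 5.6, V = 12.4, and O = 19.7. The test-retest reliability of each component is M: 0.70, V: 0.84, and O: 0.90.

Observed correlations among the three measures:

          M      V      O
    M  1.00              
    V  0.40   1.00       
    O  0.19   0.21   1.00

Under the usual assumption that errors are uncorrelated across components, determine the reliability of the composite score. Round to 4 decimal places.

0.9058

Var(M+V+O) = 5.6² + 12.4² + 19.7² + 2·[5.6·12.4·0.40 + 5.6·19.7·0.19 + 12.4·19.7·0.21] = 573.21 + 200.071 = 773.281.
With uncorrelated errors the cross-covariances are all true-score covariance, so they carry over unchanged; only the diagonal terms shrink to ρᵢσᵢ².
True-score variance = [5.6²·0.70 + 12.4²·0.84 + 19.7²·0.90] + 200.071 = 500.391 + 200.071 = 700.463.
Reliability = 700.463 / 773.281 = 0.9058.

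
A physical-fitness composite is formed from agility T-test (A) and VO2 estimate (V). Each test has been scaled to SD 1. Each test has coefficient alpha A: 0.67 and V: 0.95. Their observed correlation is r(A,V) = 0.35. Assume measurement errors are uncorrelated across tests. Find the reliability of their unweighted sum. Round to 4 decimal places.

Var(A+V) = 2 + 2·[0.35] = 2 + 0.7 = 2.7.
Because errors are independent across components, Cov(Tᵢ,Tⱼ) = Cov(Xᵢ,Xⱼ); the off-diagonal part of the true-score variance is the same as above.
True-score variance = [0.67 + 0.95] + 0.7 = 1.62 + 0.7 = 2.32.
Reliability = 2.32 / 2.7 = 0.8593.

0.8593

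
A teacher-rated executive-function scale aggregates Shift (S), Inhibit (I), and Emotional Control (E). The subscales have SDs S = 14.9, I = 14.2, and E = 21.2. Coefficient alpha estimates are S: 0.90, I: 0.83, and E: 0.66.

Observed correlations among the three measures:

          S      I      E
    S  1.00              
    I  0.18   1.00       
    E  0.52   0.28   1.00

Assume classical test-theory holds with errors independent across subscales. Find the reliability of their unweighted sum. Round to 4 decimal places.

Var(S+I+E) = 14.9² + 14.2² + 21.2² + 2·[14.9·14.2·0.18 + 14.9·21.2·0.52 + 14.2·21.2·0.28] = 873.09 + 573.266 = 1446.36.
Under uncorrelated errors the observed covariances equal the true-score covariances, so only the own-variance terms attenuate.
True-score variance = [14.9²·0.90 + 14.2²·0.83 + 21.2²·0.66] + 573.266 = 663.801 + 573.266 = 1237.07.
Reliability = 1237.07 / 1446.36 = 0.8553.

0.8553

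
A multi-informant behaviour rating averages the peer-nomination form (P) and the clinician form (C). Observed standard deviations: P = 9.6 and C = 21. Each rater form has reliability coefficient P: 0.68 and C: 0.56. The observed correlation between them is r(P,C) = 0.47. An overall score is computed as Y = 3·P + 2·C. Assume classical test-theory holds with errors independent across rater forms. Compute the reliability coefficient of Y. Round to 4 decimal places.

Var(Y) = 3²·9.6² + 2²·21² + 2·[6·9.6·21·0.47] = 2593.44 + 1137.02 = 3730.46.
With uncorrelated errors the cross-covariances are all true-score covariance, so they carry over unchanged; only the diagonal terms shrink to ρᵢσᵢ².
True-score variance = [3²·9.6²·0.68 + 2²·21²·0.56] + 1137.02 = 1551.86 + 1137.02 = 2688.88.
Reliability = 2688.88 / 3730.46 = 0.7208.

0.7208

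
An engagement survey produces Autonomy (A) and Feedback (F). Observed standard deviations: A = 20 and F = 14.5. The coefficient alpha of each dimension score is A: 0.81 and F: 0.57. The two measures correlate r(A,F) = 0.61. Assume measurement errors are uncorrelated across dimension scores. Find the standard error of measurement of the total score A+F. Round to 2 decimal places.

12.90

Var(total) = 610.25 + 353.8 = 964.05.
True-score variance = 443.842 + 353.8 = 797.642, so reliability = 0.8274.
Error variance = 964.05 − 797.642 = 166.408; SEM = √166.408 = 12.90.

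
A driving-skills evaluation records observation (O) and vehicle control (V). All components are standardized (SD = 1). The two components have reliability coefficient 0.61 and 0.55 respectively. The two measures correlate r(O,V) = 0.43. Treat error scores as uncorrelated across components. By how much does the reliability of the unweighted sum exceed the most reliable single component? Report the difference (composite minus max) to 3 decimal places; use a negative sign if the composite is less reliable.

Var(sum) = 2 + 0.86 = 2.86; true-score variance = 1.16 + 0.86 = 2.02; composite reliability = 0.7063.
Max component reliability = 0.6100.
Difference = 0.7063 − 0.6100 = 0.096.

0.096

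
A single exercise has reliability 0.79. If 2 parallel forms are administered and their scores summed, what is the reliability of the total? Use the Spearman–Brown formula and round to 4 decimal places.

ρ_k = kρ / (1 + (k−1)ρ) = 2·0.79 / (1 + 1·0.79) = 1.580 / 1.790 = 0.8827.

0.8827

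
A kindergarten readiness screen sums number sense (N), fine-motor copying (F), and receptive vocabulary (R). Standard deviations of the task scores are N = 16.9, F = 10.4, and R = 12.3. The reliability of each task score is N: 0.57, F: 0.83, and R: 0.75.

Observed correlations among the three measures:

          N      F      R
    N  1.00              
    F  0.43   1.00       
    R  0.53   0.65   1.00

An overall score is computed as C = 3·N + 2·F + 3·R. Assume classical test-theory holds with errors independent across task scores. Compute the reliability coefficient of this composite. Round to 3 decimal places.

Var(C) = 3²·16.9² + 2²·10.4² + 3²·12.3² + 2·[6·16.9·10.4·0.43 + 9·16.9·12.3·0.53 + 6·10.4·12.3·0.65] = 4364.74 + 3887.78 = 8252.52.
Because errors are independent across components, Cov(Tᵢ,Tⱼ) = Cov(Xᵢ,Xⱼ); the off-diagonal part of the true-score variance is the same as above.
True-score variance = [3²·16.9²·0.57 + 2²·10.4²·0.83 + 3²·12.3²·0.75] + 3887.78 = 2845.48 + 3887.78 = 6733.26.
Reliability = 6733.26 / 8252.52 = 0.816.

0.816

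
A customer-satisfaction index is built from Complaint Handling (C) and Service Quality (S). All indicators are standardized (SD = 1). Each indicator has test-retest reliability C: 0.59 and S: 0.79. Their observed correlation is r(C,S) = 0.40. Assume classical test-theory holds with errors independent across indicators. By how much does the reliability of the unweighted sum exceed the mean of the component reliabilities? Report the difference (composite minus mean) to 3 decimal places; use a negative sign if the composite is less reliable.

0.089

Var(sum) = 2 + 0.8 = 2.8; true-score variance = 1.38 + 0.8 = 2.18; composite reliability = 0.7786.
Mean component reliability = 0.6900.
Difference = 0.7786 − 0.6900 = 0.089.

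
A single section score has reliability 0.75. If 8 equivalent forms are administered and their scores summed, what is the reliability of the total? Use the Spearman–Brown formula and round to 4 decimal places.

0.9600

ρ_k = kρ / (1 + (k−1)ρ) = 8·0.75 / (1 + 7·0.75) = 6.000 / 6.250 = 0.9600.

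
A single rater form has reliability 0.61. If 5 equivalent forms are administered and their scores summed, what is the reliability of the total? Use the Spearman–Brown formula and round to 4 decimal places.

ρ_k = kρ / (1 + (k−1)ρ) = 5·0.61 / (1 + 4·0.61) = 3.050 / 3.440 = 0.8866.

0.8866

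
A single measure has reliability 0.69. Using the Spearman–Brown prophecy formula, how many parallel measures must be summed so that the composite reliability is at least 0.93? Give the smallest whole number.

6

k ≥ ρ*(1−ρ₁)/(ρ₁(1−ρ*)) = 0.93·0.31 / (0.69·0.07) = 5.969.
Smallest integer k = 6.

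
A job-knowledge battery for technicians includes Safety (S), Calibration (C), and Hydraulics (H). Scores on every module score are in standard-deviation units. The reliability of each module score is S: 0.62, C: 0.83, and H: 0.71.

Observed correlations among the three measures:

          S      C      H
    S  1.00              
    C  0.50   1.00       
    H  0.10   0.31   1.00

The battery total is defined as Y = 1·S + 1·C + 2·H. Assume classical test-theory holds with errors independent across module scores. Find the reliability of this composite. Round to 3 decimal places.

0.802

Var(Y) = 1 + 1 + 2² + 2·[0.50 + 2·0.10 + 2·0.31] = 6 + 2.64 = 8.64.
With uncorrelated errors the cross-covariances are all true-score covariance, so they carry over unchanged; only the diagonal terms shrink to ρᵢσᵢ².
True-score variance = [0.62 + 0.83 + 2²·0.71] + 2.64 = 4.29 + 2.64 = 6.93.
Reliability = 6.93 / 8.64 = 0.802.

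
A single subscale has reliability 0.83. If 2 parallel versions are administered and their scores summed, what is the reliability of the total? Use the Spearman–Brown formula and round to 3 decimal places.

0.907

ρ_k = kρ / (1 + (k−1)ρ) = 2·0.83 / (1 + 1·0.83) = 1.660 / 1.830 = 0.907.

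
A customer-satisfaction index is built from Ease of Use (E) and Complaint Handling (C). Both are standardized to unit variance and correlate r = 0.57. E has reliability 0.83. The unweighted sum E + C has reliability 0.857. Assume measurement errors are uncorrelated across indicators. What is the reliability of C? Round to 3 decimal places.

Var(E+C) = 2 + 2·0.57 = 3.140.
True-score variance = ρ_E + ρ_C + 2·0.57, so 0.857 = (0.83 + ρ_C + 1.14) / 3.140.
ρ_C = 0.857·3.140 − 0.83 − 1.14 = 0.721.

0.721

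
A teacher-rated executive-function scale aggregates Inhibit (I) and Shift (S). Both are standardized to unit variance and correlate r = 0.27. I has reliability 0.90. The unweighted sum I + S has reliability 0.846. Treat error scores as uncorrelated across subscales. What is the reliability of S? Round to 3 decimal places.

Var(I+S) = 2 + 2·0.27 = 2.540.
True-score variance = ρ_I + ρ_S + 2·0.27, so 0.846 = (0.90 + ρ_S + 0.54) / 2.540.
ρ_S = 0.846·2.540 − 0.90 − 0.54 = 0.709.

0.709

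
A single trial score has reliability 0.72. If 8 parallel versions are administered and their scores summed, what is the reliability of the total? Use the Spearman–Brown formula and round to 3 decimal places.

0.954

ρ_k = kρ / (1 + (k−1)ρ) = 8·0.72 / (1 + 7·0.72) = 5.760 / 6.040 = 0.954.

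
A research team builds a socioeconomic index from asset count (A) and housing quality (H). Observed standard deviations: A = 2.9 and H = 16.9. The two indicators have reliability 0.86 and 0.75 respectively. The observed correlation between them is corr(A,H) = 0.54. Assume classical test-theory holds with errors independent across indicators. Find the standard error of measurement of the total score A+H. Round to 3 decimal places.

8.519

Var(total) = 294.02 + 52.9308 = 346.951.
True-score variance = 221.44 + 52.9308 = 274.371, so reliability = 0.7908.
Error variance = 346.951 − 274.371 = 72.5799; SEM = √72.5799 = 8.519.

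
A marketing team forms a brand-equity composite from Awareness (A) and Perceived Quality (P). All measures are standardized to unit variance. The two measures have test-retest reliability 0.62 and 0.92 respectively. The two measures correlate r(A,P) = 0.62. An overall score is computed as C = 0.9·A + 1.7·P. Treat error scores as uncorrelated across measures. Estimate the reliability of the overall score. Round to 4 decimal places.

Var(C) = 0.9² + 1.7² + 2·[1.53·0.62] = 3.7 + 1.8972 = 5.5972.
Because errors are independent across components, Cov(Tᵢ,Tⱼ) = Cov(Xᵢ,Xⱼ); the off-diagonal part of the true-score variance is the same as above.
True-score variance = [0.9²·0.62 + 1.7²·0.92] + 1.8972 = 3.161 + 1.8972 = 5.0582.
Reliability = 5.0582 / 5.5972 = 0.9037.

0.9037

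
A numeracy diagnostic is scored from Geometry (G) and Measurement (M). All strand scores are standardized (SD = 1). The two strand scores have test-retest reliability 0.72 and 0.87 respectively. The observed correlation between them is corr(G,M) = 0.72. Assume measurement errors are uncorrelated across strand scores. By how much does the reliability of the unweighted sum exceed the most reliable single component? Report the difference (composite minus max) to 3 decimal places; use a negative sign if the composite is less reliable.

0.011

Var(sum) = 2 + 1.44 = 3.44; true-score variance = 1.59 + 1.44 = 3.03; composite reliability = 0.8808.
Max component reliability = 0.8700.
Difference = 0.8808 − 0.8700 = 0.011.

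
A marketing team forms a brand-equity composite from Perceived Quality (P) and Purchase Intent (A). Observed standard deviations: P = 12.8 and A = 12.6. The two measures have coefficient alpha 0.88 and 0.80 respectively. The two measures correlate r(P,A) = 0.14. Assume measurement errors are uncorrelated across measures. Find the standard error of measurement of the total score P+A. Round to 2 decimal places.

Var(total) = 322.6 + 45.1584 = 367.758.
True-score variance = 271.187 + 45.1584 = 316.346, so reliability = 0.8602.
Error variance = 367.758 − 316.346 = 51.4128; SEM = √51.4128 = 7.17.

7.17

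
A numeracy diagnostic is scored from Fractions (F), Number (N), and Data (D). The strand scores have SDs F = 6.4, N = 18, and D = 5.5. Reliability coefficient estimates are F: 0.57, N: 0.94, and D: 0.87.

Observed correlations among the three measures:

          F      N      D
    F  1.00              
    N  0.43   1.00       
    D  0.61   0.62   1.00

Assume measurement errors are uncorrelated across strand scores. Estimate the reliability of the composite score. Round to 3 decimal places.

0.938

Var(F+N+D) = 6.4² + 18² + 5.5² + 2·[6.4·18·0.43 + 6.4·5.5·0.61 + 18·5.5·0.62] = 395.21 + 264.776 = 659.986.
With uncorrelated errors the cross-covariances are all true-score covariance, so they carry over unchanged; only the diagonal terms shrink to ρᵢσᵢ².
True-score variance = [6.4²·0.57 + 18²·0.94 + 5.5²·0.87] + 264.776 = 354.225 + 264.776 = 619.001.
Reliability = 619.001 / 659.986 = 0.938.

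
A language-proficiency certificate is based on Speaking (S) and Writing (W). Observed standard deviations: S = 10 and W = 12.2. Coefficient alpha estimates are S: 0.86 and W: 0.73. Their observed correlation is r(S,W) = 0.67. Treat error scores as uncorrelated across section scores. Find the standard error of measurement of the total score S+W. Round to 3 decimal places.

Var(total) = 248.84 + 163.48 = 412.32.
True-score variance = 194.653 + 163.48 = 358.133, so reliability = 0.8686.
Error variance = 412.32 − 358.133 = 54.1868; SEM = √54.1868 = 7.361.

7.361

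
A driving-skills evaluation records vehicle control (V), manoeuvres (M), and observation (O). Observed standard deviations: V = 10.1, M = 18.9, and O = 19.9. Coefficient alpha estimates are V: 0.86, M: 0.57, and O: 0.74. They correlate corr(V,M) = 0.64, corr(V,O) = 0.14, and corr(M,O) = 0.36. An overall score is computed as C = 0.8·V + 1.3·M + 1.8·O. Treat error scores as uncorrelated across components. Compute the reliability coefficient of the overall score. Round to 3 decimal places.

0.794

Var(C) = 0.8²·10.1² + 1.3²·18.9² + 1.8²·19.9² + 2·[1.04·10.1·18.9·0.64 + 1.44·10.1·19.9·0.14 + 2.34·18.9·19.9·0.36] = 1952.04 + 968.822 = 2920.87.
Under uncorrelated errors the observed covariances equal the true-score covariances, so only the own-variance terms attenuate.
True-score variance = [0.8²·10.1²·0.86 + 1.3²·18.9²·0.57 + 1.8²·19.9²·0.74] + 968.822 = 1349.72 + 968.822 = 2318.54.
Reliability = 2318.54 / 2920.87 = 0.794.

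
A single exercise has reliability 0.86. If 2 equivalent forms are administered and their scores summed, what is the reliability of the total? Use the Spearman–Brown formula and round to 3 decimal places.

0.925

ρ_k = kρ / (1 + (k−1)ρ) = 2·0.86 / (1 + 1·0.86) = 1.720 / 1.860 = 0.925.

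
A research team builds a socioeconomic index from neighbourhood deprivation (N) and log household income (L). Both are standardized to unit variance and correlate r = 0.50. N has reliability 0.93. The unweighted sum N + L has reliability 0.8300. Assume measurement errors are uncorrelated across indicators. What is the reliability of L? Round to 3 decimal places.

Var(N+L) = 2 + 2·0.50 = 3.000.
True-score variance = ρ_N + ρ_L + 2·0.50, so 0.8300 = (0.93 + ρ_L + 1.00) / 3.000.
ρ_L = 0.8300·3.000 − 0.93 − 1.00 = 0.560.

0.560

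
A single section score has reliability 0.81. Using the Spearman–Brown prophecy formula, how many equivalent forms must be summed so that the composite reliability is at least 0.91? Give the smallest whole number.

3

k ≥ ρ*(1−ρ₁)/(ρ₁(1−ρ*)) = 0.91·0.19 / (0.81·0.09) = 2.372.
Smallest integer k = 3.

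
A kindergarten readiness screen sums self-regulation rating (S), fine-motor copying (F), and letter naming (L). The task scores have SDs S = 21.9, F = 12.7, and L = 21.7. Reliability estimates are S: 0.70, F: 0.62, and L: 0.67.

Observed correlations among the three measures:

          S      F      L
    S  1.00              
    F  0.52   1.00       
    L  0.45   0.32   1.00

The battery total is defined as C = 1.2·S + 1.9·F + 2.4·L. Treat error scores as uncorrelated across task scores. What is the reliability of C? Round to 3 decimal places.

0.802

Var(C) = 1.2²·21.9² + 1.9²·12.7² + 2.4²·21.7² + 2·[2.28·21.9·12.7·0.52 + 2.88·21.9·21.7·0.45 + 4.56·12.7·21.7·0.32] = 3985.22 + 2695.58 = 6680.8.
Because errors are independent across components, Cov(Tᵢ,Tⱼ) = Cov(Xᵢ,Xⱼ); the off-diagonal part of the true-score variance is the same as above.
True-score variance = [1.2²·21.9²·0.70 + 1.9²·12.7²·0.62 + 2.4²·21.7²·0.67] + 2695.58 = 2661.7 + 2695.58 = 5357.28.
Reliability = 5357.28 / 6680.8 = 0.802.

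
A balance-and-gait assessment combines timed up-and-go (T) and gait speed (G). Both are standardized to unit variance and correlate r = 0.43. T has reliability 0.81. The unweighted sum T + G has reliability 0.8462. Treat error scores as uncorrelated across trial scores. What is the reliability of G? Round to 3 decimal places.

Var(T+G) = 2 + 2·0.43 = 2.860.
True-score variance = ρ_T + ρ_G + 2·0.43, so 0.8462 = (0.81 + ρ_G + 0.86) / 2.860.
ρ_G = 0.8462·2.860 − 0.81 − 0.86 = 0.750.

0.750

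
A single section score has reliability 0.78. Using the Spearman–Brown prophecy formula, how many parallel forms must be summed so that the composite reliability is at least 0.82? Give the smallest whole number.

2

k ≥ ρ*(1−ρ₁)/(ρ₁(1−ρ*)) = 0.82·0.22 / (0.78·0.18) = 1.285.
Smallest integer k = 2.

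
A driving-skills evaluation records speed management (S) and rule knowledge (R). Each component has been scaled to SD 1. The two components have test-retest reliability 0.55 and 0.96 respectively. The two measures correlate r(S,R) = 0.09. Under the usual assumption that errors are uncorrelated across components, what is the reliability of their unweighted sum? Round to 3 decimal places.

Var(S+R) = 2 + 2·[0.09] = 2 + 0.18 = 2.18.
Under uncorrelated errors the observed covariances equal the true-score covariances, so only the own-variance terms attenuate.
True-score variance = [0.55 + 0.96] + 0.18 = 1.51 + 0.18 = 1.69.
Reliability = 1.69 / 2.18 = 0.775.

0.775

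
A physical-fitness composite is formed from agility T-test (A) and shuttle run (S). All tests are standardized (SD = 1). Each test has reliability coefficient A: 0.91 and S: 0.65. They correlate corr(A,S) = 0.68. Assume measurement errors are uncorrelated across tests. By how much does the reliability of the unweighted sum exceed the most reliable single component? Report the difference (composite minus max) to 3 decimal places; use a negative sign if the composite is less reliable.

-0.041

Var(sum) = 2 + 1.36 = 3.36; true-score variance = 1.56 + 1.36 = 2.92; composite reliability = 0.8690.
Max component reliability = 0.9100.
Difference = 0.8690 − 0.9100 = -0.041.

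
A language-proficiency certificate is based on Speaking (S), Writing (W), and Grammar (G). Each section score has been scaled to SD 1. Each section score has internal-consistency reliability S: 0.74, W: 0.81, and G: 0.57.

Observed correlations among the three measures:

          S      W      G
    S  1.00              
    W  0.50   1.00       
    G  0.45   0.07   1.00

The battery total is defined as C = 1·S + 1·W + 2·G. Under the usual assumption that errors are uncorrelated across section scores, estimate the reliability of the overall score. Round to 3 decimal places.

0.761

Var(C) = 1 + 1 + 2² + 2·[0.50 + 2·0.45 + 2·0.07] = 6 + 3.08 = 9.08.
Because errors are independent across components, Cov(Tᵢ,Tⱼ) = Cov(Xᵢ,Xⱼ); the off-diagonal part of the true-score variance is the same as above.
True-score variance = [0.74 + 0.81 + 2²·0.57] + 3.08 = 3.83 + 3.08 = 6.91.
Reliability = 6.91 / 9.08 = 0.761.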